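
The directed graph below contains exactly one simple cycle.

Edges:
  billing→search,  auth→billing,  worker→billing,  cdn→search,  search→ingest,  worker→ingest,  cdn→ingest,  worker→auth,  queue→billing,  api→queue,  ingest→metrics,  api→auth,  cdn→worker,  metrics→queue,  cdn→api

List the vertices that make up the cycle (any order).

queue, ingest, search, billing, metrics

DFS with gray/black marking from search:
search gray
  ingest gray
    metrics gray
      queue gray
        billing gray
          billing→search: search is gray → back edge
Back edge closes the cycle search → ingest → metrics → queue → billing → search; its vertices are {queue, ingest, search, billing, metrics}.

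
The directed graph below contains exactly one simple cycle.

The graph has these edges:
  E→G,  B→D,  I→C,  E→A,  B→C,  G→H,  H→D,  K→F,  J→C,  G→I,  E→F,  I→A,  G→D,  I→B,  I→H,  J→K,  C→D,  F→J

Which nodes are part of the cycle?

DFS with gray/black marking from F:
F gray
  J gray
    C gray
      D gray
      D black
    C black
    K gray
      K→F: F is gray → back edge
Back edge closes the cycle F → J → K → F; its vertices are {F, J, K}.

F, J, K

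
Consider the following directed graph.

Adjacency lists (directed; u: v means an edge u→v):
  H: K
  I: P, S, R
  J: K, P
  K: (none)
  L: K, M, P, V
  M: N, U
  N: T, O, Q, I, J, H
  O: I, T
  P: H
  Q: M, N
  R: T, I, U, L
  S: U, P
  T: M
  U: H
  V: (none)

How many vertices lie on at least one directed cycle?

A vertex is on a directed cycle iff it belongs to a strongly connected component of size ≥ 2 (or has a self-loop).
The vertices on cycles are {I, L, M, N, O, Q, R, T} — 8 in total.

8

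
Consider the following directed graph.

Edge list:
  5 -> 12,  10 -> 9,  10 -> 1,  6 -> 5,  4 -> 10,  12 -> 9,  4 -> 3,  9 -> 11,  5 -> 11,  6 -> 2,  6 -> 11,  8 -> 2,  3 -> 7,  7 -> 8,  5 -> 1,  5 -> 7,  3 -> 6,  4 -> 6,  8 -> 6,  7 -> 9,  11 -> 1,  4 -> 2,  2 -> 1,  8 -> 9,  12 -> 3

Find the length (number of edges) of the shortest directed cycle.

4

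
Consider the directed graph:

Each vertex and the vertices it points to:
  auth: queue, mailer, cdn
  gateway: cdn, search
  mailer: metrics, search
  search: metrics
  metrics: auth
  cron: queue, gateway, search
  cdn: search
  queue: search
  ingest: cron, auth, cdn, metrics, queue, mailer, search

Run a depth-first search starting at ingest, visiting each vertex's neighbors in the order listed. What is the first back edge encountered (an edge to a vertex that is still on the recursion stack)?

DFS from ingest (visiting each vertex's neighbors in the order listed); mark gray on enter, black on exit:
ingest gray
  cron gray
    queue gray
      search gray
        metrics gray
          auth gray
            auth→queue: queue is gray → back edge
First back edge: auth → queue.

auth→queue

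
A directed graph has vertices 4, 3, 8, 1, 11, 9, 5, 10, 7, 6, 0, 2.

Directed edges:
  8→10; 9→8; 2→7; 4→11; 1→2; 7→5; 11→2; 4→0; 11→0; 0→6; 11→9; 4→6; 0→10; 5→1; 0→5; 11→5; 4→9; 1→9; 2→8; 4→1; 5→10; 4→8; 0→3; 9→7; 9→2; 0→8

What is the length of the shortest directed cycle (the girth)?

4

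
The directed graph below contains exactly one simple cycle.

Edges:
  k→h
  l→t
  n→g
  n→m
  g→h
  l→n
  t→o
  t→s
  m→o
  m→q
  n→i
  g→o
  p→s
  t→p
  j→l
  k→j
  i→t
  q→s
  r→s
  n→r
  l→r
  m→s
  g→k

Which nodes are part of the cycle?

DFS with gray/black marking from j:
j gray
  l gray
    r gray
      s gray
      s black
    r black
    t gray
      t→s: s black — skip
      p gray
        p→s: s black — skip
      p black
      o gray
      o black
    t black
    n gray
      n→r: r black — skip
      g gray
        h gray
        h black
        k gray
          k→h: h black — skip
          k→j: j is gray → back edge
Back edge closes the cycle j → l → n → g → k → j; its vertices are {g, j, k, l, n}.

g, j, k, l, n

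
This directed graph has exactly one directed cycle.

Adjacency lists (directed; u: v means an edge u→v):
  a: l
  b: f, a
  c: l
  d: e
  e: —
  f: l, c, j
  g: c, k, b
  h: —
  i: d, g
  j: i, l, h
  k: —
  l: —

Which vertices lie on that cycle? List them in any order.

DFS with gray/black marking from i:
i gray
  d gray
    e gray
    e black
  d black
  g gray
    c gray
      l gray
      l black
    c black
    k gray
    k black
    b gray
      f gray
        f→l: l black — skip
        f→c: c black — skip
        j gray
          j→i: i is gray → back edge
Back edge closes the cycle i → g → b → f → j → i; its vertices are {b, f, g, i, j}.

b, f, g, i, j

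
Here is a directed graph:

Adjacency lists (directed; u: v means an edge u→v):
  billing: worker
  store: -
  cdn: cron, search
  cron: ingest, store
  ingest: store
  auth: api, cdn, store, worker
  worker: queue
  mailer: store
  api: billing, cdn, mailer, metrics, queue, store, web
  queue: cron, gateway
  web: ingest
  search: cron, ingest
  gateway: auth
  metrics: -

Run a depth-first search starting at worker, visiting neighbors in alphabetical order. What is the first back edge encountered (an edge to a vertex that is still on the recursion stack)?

DFS from worker (visiting neighbors in alphabetical order); mark gray on enter, black on exit:
worker gray
  queue gray
    cron gray
      ingest gray
        store gray
        store black
      ingest black
      cron→store: store black — skip
    cron black
    gateway gray
      auth gray
        api gray
          billing gray
            billing→worker: worker is gray → back edge
First back edge: billing → worker.

billing→worker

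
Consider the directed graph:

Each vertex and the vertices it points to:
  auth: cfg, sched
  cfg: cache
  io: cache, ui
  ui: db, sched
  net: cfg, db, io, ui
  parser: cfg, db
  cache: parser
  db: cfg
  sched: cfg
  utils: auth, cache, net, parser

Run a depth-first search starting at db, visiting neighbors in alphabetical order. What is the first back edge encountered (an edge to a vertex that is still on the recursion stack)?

parser->cfg

DFS from db (visiting neighbors in alphabetical order); mark gray on enter, black on exit:
db gray
  cfg gray
    cache gray
      parser gray
        parser→cfg: cfg is gray → back edge
First back edge: parser → cfg.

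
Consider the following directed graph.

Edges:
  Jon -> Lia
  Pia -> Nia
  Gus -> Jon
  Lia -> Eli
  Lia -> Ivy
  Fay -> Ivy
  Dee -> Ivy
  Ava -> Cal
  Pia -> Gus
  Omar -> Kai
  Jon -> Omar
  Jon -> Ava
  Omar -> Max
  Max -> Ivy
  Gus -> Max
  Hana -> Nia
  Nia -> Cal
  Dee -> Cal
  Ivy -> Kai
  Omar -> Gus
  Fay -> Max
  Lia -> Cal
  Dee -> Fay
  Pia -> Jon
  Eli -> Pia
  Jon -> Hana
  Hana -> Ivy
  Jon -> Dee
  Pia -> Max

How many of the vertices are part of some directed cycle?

A vertex is on a directed cycle iff it belongs to a strongly connected component of size ≥ 2 (or has a self-loop).
The vertices on cycles are {Eli, Gus, Jon, Lia, Pia, Omar} — 6 in total.

6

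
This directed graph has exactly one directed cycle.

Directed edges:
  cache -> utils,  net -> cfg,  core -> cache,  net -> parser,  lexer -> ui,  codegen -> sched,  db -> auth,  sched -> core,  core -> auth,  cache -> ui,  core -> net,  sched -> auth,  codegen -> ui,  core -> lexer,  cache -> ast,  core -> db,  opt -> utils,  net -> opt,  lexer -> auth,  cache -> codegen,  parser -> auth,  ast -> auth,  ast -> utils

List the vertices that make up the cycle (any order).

core, cache, sched, codegen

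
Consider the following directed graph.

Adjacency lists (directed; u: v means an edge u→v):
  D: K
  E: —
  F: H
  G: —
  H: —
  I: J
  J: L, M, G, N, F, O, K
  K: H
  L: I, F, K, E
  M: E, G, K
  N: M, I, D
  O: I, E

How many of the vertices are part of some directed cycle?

5

A vertex is on a directed cycle iff it belongs to a strongly connected component of size ≥ 2 (or has a self-loop).
The vertices on cycles are {I, J, L, N, O} — 5 in total.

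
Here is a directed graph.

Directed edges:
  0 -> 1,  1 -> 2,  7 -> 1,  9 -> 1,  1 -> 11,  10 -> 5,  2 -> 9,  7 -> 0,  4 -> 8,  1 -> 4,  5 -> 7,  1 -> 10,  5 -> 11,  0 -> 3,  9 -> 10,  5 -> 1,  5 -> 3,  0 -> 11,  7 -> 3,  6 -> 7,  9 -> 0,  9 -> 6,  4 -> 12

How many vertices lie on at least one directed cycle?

A vertex is on a directed cycle iff it belongs to a strongly connected component of size ≥ 2 (or has a self-loop).
The vertices on cycles are {0, 1, 2, 5, 6, 7, 9, 10} — 8 in total.

8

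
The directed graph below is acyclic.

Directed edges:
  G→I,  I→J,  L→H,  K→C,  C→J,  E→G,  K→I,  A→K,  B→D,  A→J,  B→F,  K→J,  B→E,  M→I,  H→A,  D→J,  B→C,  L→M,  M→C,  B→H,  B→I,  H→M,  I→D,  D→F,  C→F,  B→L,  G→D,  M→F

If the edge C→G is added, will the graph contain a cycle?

No

Adding C→G creates a cycle iff G can already reach C.
Explore from G: no path reaches C. The graph stays acyclic.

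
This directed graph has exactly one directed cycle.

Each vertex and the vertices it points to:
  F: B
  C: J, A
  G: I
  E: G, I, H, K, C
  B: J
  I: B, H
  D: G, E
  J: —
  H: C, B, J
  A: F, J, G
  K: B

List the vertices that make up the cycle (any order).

A, C, G, H, I

DFS with gray/black marking from C:
C gray
  J gray
  J black
  A gray
    F gray
      B gray
        B→J: J black — skip
      B black
    F black
    A→J: J black — skip
    G gray
      I gray
        I→B: B black — skip
        H gray
          H→C: C is gray → back edge
Back edge closes the cycle C → A → G → I → H → C; its vertices are {A, C, G, H, I}.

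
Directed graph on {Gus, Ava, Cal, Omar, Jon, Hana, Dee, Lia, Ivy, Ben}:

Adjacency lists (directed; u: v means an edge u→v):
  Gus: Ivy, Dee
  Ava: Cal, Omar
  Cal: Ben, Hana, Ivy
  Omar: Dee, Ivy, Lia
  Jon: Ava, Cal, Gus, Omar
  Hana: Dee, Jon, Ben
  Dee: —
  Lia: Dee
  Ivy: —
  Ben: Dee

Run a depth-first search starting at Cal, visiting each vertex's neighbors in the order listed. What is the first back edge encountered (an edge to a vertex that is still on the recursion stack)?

DFS from Cal (visiting each vertex's neighbors in the order listed); mark gray on enter, black on exit:
Cal gray
  Ben gray
    Dee gray
    Dee black
  Ben black
  Hana gray
    Hana→Dee: Dee black — skip
    Jon gray
      Ava gray
        Ava→Cal: Cal is gray → back edge
First back edge: Ava → Cal.

Ava→Cal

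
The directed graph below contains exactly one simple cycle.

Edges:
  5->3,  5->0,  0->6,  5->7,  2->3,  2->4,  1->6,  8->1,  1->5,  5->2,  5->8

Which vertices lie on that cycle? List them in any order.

DFS with gray/black marking from 1:
1 gray
  6 gray
  6 black
  5 gray
    8 gray
      8→1: 1 is gray → back edge
Back edge closes the cycle 1 → 5 → 8 → 1; its vertices are {1, 5, 8}.

1, 5, 8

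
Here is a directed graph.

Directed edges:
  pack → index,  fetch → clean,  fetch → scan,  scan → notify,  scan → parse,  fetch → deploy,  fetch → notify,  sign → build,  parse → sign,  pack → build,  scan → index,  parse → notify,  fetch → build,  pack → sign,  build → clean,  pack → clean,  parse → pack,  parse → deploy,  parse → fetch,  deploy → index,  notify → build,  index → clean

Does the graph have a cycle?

DFS with white/gray/black marking, starting from build:
build gray
  clean gray
  clean black
build black
deploy gray
  index gray
    index→clean: clean black — skip
  index black
deploy black
notify gray
  notify→build: build black — skip
notify black
scan gray
  parse gray
    parse→notify: notify black — skip
    parse→deploy: deploy black — skip
    fetch gray
      fetch→notify: notify black — skip
      fetch→build: build black — skip
      fetch→scan: scan is gray → back edge
Back edge found, so a cycle exists: scan → parse → fetch → scan.

Yes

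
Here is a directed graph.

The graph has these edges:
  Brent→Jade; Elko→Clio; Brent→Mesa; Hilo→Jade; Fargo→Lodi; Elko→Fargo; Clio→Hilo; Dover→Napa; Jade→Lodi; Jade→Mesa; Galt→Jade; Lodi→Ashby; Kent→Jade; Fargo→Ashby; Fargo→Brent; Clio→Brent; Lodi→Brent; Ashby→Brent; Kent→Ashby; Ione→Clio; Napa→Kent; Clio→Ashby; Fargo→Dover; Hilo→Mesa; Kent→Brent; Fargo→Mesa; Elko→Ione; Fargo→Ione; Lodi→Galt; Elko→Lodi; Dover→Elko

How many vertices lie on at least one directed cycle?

8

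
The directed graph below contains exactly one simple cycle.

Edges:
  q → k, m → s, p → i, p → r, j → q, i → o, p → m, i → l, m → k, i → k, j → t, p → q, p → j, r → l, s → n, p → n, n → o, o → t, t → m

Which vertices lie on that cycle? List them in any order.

DFS with gray/black marking from t:
t gray
  m gray
    k gray
    k black
    s gray
      n gray
        o gray
          o→t: t is gray → back edge
Back edge closes the cycle t → m → s → n → o → t; its vertices are {m, n, o, s, t}.

m, n, o, s, t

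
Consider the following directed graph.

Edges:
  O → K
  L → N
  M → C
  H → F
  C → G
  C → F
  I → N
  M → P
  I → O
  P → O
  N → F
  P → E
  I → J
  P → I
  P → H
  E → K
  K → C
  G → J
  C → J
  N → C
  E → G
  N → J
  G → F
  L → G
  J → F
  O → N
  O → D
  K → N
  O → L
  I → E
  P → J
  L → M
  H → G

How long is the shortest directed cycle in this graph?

For each vertex v, BFS finds the shortest path from v back to v.
The shortest such closed walk is P → O → L → M → P, length 4.

4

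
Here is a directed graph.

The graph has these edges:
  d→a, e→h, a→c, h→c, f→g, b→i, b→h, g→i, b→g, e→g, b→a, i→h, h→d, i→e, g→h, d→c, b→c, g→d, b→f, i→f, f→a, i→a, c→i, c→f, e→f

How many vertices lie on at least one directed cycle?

8

A vertex is on a directed cycle iff it belongs to a strongly connected component of size ≥ 2 (or has a self-loop).
The vertices on cycles are {a, c, d, e, f, g, h, i} — 8 in total.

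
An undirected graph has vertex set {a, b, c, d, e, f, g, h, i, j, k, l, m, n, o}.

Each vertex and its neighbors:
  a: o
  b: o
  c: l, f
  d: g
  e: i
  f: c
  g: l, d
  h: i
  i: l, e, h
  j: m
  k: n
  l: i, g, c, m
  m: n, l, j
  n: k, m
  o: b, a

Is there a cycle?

DFS, tracking each vertex's parent; an edge to a visited non-parent vertex closes a cycle.
Start from j:
visit j (parent –)
  visit m (parent j)
    visit n (parent m)
      visit k (parent n)
        k–n: parent, skip
      n–m: parent, skip
    visit l (parent m)
      visit i (parent l)
        i–l: parent, skip
        visit e (parent i)
          e–i: parent, skip
        visit h (parent i)
          h–i: parent, skip
      visit g (parent l)
        g–l: parent, skip
        visit d (parent g)
          d–g: parent, skip
      visit c (parent l)
        c–l: parent, skip
        visit f (parent c)
          f–c: parent, skip
      l–m: parent, skip
    m–j: parent, skip
visit a (parent –)
  visit o (parent a)
    visit b (parent o)
      b–o: parent, skip
    o–a: parent, skip
No non-parent visited neighbor found — the graph is a forest.

No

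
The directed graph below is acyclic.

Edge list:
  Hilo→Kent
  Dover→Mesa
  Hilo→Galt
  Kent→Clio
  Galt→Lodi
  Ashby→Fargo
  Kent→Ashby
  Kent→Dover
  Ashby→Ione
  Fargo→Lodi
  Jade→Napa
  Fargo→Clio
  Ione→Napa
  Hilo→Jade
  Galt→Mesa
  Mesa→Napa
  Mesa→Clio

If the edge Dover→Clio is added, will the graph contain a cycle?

Adding Dover→Clio creates a cycle iff Clio can already reach Dover.
Explore from Clio: no path reaches Dover. The graph stays acyclic.

No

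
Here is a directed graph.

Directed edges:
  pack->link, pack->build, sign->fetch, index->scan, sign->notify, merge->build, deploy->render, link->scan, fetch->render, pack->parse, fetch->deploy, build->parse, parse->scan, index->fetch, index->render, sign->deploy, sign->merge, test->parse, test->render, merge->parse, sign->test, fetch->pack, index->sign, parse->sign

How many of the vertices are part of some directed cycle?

7

A vertex is on a directed cycle iff it belongs to a strongly connected component of size ≥ 2 (or has a self-loop).
The vertices on cycles are {pack, sign, test, build, fetch, merge, parse} — 7 in total.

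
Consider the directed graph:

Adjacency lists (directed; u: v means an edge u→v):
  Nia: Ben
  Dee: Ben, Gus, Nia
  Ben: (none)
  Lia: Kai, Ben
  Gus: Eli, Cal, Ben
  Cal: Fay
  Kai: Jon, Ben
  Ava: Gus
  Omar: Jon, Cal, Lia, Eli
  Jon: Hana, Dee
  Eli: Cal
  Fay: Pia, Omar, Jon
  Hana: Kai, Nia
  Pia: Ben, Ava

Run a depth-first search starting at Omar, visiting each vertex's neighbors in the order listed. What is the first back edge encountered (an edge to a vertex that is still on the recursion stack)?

DFS from Omar (visiting each vertex's neighbors in the order listed); mark gray on enter, black on exit:
Omar gray
  Jon gray
    Hana gray
      Kai gray
        Kai→Jon: Jon is gray → back edge
First back edge: Kai → Jon.

Kai->Jon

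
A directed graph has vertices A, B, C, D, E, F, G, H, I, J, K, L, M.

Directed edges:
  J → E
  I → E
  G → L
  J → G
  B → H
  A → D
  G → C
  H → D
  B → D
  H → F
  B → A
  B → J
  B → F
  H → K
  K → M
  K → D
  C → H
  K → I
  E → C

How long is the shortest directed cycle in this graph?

For each vertex v, BFS finds the shortest path from v back to v.
The shortest such closed walk is H → K → I → E → C → H, length 5.

5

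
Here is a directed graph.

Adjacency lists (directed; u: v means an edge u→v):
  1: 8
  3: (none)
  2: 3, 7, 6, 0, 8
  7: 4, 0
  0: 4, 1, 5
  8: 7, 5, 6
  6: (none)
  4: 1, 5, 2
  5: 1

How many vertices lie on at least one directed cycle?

A vertex is on a directed cycle iff it belongs to a strongly connected component of size ≥ 2 (or has a self-loop).
The vertices on cycles are {0, 1, 2, 4, 5, 7, 8} — 7 in total.

7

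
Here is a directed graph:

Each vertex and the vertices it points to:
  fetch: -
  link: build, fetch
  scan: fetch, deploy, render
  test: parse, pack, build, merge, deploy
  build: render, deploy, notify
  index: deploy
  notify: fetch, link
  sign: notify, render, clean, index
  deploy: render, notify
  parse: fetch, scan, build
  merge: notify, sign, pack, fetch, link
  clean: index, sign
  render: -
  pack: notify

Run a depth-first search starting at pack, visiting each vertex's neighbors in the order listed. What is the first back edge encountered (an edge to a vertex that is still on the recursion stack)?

DFS from pack (visiting each vertex's neighbors in the order listed); mark gray on enter, black on exit:
pack gray
  notify gray
    fetch gray
    fetch black
    link gray
      build gray
        render gray
        render black
        deploy gray
          deploy→render: render black — skip
          deploy→notify: notify is gray → back edge
First back edge: deploy → notify.

deploy->notify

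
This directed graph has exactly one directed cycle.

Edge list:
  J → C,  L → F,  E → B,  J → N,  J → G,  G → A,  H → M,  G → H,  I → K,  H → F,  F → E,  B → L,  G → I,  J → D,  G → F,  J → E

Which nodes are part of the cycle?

B, E, F, L

DFS with gray/black marking from E:
E gray
  B gray
    L gray
      F gray
        F→E: E is gray → back edge
Back edge closes the cycle E → B → L → F → E; its vertices are {B, E, F, L}.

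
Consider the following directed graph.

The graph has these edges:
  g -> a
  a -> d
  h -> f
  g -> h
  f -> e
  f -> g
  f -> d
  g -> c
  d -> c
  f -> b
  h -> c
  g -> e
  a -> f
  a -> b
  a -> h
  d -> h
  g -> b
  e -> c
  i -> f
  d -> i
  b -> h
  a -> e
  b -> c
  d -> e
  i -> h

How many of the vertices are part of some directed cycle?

A vertex is on a directed cycle iff it belongs to a strongly connected component of size ≥ 2 (or has a self-loop).
The vertices on cycles are {a, b, d, f, g, h, i} — 7 in total.

7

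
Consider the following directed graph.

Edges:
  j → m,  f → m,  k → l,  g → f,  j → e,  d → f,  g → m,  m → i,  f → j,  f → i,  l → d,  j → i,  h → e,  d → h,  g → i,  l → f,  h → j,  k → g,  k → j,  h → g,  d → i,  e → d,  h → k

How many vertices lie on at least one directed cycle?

8

A vertex is on a directed cycle iff it belongs to a strongly connected component of size ≥ 2 (or has a self-loop).
The vertices on cycles are {d, e, f, g, h, j, k, l} — 8 in total.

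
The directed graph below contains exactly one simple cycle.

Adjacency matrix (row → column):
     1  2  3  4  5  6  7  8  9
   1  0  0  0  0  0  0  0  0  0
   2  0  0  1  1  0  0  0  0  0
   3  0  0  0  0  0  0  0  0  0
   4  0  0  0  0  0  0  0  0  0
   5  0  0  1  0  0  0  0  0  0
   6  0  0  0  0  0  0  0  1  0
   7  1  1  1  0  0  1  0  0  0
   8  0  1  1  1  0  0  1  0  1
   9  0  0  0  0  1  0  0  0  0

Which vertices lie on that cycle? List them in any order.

DFS with gray/black marking from 8:
8 gray
  7 gray
    2 gray
      3 gray
      3 black
      4 gray
      4 black
    2 black
    1 gray
    1 black
    6 gray
      6→8: 8 is gray → back edge
Back edge closes the cycle 8 → 7 → 6 → 8; its vertices are {6, 7, 8}.

6, 7, 8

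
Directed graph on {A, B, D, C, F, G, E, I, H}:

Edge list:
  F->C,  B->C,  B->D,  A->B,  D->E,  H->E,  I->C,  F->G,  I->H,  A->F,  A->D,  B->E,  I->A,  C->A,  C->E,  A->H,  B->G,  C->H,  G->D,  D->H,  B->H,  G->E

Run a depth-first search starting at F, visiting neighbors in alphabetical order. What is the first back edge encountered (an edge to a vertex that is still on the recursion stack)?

DFS from F (visiting neighbors in alphabetical order); mark gray on enter, black on exit:
F gray
  C gray
    A gray
      B gray
        B→C: C is gray → back edge
First back edge: B → C.

B→C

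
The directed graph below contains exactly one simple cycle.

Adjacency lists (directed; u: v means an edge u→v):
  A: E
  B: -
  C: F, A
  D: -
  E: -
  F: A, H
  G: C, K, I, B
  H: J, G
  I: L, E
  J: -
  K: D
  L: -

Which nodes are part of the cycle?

DFS with gray/black marking from G:
G gray
  C gray
    F gray
      A gray
        E gray
        E black
      A black
      H gray
        J gray
        J black
        H→G: G is gray → back edge
Back edge closes the cycle G → C → F → H → G; its vertices are {C, F, G, H}.

C, F, G, H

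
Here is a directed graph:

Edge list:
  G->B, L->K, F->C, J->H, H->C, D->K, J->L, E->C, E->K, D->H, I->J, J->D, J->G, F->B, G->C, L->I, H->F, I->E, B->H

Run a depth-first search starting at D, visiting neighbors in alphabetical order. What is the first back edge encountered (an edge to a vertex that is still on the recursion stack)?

B→H

DFS from D (visiting neighbors in alphabetical order); mark gray on enter, black on exit:
D gray
  H gray
    C gray
    C black
    F gray
      B gray
        B→H: H is gray → back edge
First back edge: B → H.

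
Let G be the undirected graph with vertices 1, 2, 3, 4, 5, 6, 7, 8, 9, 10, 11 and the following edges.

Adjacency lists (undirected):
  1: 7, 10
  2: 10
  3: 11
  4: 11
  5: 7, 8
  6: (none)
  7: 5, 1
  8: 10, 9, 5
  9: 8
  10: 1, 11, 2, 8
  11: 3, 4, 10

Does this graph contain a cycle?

Yes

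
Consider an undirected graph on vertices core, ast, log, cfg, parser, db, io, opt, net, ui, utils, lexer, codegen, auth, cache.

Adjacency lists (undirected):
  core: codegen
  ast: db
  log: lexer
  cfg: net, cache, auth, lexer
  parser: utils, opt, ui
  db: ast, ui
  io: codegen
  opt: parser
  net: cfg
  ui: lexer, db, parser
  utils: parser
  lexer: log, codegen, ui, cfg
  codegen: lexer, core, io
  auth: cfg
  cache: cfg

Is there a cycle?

No

DFS, tracking each vertex's parent; an edge to a visited non-parent vertex closes a cycle.
Start from io:
visit io (parent –)
  visit codegen (parent io)
    visit lexer (parent codegen)
      visit log (parent lexer)
        log–lexer: parent, skip
      lexer–codegen: parent, skip
      visit ui (parent lexer)
        ui–lexer: parent, skip
        visit db (parent ui)
          visit ast (parent db)
            ast–db: parent, skip
          db–ui: parent, skip
        visit parser (parent ui)
          visit utils (parent parser)
            utils–parser: parent, skip
          visit opt (parent parser)
            opt–parser: parent, skip
          parser–ui: parent, skip
      visit cfg (parent lexer)
        visit net (parent cfg)
          net–cfg: parent, skip
        visit cache (parent cfg)
          cache–cfg: parent, skip
        visit auth (parent cfg)
          auth–cfg: parent, skip
        cfg–lexer: parent, skip
    visit core (parent codegen)
      core–codegen: parent, skip
    codegen–io: parent, skip
No non-parent visited neighbor found — the graph is a forest.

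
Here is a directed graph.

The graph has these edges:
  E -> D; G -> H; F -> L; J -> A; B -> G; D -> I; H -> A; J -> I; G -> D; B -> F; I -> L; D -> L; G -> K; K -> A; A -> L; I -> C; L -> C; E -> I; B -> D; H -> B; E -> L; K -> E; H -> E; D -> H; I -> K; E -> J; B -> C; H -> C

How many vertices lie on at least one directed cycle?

8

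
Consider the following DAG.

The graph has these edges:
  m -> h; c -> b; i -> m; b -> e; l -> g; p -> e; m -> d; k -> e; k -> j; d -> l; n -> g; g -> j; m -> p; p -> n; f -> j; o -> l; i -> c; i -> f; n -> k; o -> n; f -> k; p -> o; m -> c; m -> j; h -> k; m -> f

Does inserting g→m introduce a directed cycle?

Adding g→m creates a cycle iff m can already reach g.
Path from m: m → p → n → g.
So m → … → g → m is a cycle.

Yes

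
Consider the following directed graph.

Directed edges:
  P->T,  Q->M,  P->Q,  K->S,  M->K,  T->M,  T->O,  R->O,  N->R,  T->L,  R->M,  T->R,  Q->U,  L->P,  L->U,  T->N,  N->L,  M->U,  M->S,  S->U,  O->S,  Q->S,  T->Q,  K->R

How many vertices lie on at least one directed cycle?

A vertex is on a directed cycle iff it belongs to a strongly connected component of size ≥ 2 (or has a self-loop).
The vertices on cycles are {K, L, M, N, P, R, T} — 7 in total.

7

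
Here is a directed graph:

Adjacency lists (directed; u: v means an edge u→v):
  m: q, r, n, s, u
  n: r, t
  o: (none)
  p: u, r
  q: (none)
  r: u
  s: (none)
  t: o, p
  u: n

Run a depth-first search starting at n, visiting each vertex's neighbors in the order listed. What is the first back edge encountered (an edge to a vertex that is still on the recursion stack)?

u→n

DFS from n (visiting each vertex's neighbors in the order listed); mark gray on enter, black on exit:
n gray
  r gray
    u gray
      u→n: n is gray → back edge
First back edge: u → n.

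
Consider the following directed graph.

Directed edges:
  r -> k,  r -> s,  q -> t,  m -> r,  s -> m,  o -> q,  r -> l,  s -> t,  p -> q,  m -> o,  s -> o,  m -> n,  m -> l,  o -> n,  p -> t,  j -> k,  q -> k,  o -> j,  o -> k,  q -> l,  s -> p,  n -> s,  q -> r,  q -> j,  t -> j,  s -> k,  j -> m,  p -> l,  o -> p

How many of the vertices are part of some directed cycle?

9

A vertex is on a directed cycle iff it belongs to a strongly connected component of size ≥ 2 (or has a self-loop).
The vertices on cycles are {j, m, n, o, p, q, r, s, t} — 9 in total.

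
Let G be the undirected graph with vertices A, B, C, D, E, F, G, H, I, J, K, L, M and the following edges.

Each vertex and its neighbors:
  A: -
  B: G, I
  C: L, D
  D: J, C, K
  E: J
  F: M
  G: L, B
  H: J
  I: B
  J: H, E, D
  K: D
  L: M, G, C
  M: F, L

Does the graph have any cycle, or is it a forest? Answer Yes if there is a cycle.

No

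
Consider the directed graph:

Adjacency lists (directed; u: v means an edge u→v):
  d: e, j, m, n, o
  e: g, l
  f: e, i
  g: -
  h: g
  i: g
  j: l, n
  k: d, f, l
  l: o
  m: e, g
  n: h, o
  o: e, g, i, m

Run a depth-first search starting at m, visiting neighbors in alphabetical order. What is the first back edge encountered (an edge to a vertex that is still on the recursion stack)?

o→e

DFS from m (visiting neighbors in alphabetical order); mark gray on enter, black on exit:
m gray
  e gray
    g gray
    g black
    l gray
      o gray
        o→e: e is gray → back edge
First back edge: o → e.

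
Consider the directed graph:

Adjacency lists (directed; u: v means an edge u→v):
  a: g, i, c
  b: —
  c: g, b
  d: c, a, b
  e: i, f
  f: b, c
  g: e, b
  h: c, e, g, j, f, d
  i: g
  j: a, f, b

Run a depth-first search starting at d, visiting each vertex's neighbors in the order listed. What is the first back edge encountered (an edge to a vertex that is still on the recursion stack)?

DFS from d (visiting each vertex's neighbors in the order listed); mark gray on enter, black on exit:
d gray
  c gray
    g gray
      e gray
        i gray
          i→g: g is gray → back edge
First back edge: i → g.

i→g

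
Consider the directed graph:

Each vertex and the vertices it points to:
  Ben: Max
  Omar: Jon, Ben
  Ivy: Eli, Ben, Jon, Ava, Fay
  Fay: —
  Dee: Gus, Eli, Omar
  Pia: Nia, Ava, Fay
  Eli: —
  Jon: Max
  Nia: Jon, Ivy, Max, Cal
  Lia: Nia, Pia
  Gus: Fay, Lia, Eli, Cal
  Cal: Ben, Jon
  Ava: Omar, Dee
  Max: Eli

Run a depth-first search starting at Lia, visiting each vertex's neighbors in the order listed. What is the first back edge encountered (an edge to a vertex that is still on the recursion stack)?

Gus->Lia

DFS from Lia (visiting each vertex's neighbors in the order listed); mark gray on enter, black on exit:
Lia gray
  Nia gray
    Jon gray
      Max gray
        Eli gray
        Eli black
      Max black
    Jon black
    Ivy gray
      Ivy→Eli: Eli black — skip
      Ben gray
        Ben→Max: Max black — skip
      Ben black
      Ivy→Jon: Jon black — skip
      Ava gray
        Omar gray
          Omar→Jon: Jon black — skip
          Omar→Ben: Ben black — skip
        Omar black
        Dee gray
          Gus gray
            Fay gray
            Fay black
            Gus→Lia: Lia is gray → back edge
First back edge: Gus → Lia.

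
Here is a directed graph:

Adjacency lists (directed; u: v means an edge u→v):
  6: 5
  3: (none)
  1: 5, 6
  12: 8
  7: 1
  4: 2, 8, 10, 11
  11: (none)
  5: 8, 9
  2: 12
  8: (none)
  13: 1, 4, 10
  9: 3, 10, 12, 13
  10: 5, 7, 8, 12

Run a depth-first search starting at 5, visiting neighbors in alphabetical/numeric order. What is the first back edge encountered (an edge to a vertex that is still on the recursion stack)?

10->5

DFS from 5 (visiting neighbors in alphabetical/numeric order); mark gray on enter, black on exit:
5 gray
  8 gray
  8 black
  9 gray
    3 gray
    3 black
    10 gray
      10→5: 5 is gray → back edge
First back edge: 10 → 5.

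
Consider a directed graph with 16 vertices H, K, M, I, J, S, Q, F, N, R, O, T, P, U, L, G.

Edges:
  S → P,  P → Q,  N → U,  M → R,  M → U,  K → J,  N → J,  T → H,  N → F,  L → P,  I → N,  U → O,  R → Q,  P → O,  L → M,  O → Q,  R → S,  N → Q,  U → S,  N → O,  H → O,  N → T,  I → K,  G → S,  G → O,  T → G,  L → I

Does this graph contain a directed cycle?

No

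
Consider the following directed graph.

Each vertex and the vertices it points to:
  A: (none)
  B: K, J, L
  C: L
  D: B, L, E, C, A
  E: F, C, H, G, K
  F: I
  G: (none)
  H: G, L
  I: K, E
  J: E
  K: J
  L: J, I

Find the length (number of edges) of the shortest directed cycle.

For each vertex v, BFS finds the shortest path from v back to v.
The shortest such closed walk is E → K → J → E, length 3.

3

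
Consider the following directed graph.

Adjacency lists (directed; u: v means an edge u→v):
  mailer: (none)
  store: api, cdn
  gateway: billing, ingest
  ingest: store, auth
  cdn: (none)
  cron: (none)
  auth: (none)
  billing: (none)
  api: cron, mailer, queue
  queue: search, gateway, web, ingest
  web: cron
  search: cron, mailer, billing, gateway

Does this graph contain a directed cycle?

Yes

DFS with white/gray/black marking, starting from auth:
auth gray
auth black
mailer gray
mailer black
store gray
  api gray
    cron gray
    cron black
    api→mailer: mailer black — skip
    queue gray
      search gray
        search→cron: cron black — skip
        search→mailer: mailer black — skip
        billing gray
        billing black
        gateway gray
          gateway→billing: billing black — skip
          ingest gray
            ingest→store: store is gray → back edge
Back edge found, so a cycle exists: store → api → queue → search → gateway → ingest → store.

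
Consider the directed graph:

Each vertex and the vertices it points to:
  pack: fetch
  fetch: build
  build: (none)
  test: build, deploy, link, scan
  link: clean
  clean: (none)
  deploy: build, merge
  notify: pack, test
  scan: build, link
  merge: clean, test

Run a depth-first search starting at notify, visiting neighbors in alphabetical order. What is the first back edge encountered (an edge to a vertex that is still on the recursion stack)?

merge→test

DFS from notify (visiting neighbors in alphabetical order); mark gray on enter, black on exit:
notify gray
  pack gray
    fetch gray
      build gray
      build black
    fetch black
  pack black
  test gray
    test→build: build black — skip
    deploy gray
      deploy→build: build black — skip
      merge gray
        clean gray
        clean black
        merge→test: test is gray → back edge
First back edge: merge → test.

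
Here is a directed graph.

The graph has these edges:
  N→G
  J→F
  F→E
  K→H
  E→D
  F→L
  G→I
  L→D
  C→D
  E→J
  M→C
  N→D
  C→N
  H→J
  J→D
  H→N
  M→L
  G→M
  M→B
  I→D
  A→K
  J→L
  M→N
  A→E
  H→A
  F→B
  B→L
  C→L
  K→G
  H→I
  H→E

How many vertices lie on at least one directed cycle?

10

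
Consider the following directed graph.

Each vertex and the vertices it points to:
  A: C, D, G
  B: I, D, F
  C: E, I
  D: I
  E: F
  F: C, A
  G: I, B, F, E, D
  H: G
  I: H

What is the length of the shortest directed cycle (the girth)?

3

For each vertex v, BFS finds the shortest path from v back to v.
The shortest such closed walk is H → G → I → H, length 3.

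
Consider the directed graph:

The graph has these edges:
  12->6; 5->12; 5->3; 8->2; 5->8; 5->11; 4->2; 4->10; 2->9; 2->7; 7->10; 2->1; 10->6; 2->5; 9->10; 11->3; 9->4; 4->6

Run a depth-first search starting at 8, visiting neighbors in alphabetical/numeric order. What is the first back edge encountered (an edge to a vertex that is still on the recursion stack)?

DFS from 8 (visiting neighbors in alphabetical/numeric order); mark gray on enter, black on exit:
8 gray
  2 gray
    1 gray
    1 black
    5 gray
      3 gray
      3 black
      5→8: 8 is gray → back edge
First back edge: 5 → 8.

5→8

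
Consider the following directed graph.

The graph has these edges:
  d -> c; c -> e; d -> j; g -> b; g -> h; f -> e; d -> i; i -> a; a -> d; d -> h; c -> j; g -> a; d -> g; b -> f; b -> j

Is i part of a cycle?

Yes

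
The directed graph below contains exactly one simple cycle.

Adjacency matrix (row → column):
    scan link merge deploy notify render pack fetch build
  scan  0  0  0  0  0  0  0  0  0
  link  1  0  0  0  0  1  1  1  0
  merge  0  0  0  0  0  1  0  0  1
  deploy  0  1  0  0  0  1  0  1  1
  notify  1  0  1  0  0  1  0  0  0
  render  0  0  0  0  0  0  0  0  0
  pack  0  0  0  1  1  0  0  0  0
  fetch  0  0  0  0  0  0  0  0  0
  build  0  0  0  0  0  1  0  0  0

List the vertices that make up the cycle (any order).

DFS with gray/black marking from deploy:
deploy gray
  build gray
    render gray
    render black
  build black
  fetch gray
  fetch black
  deploy→render: render black — skip
  link gray
    link→fetch: fetch black — skip
    pack gray
      notify gray
        notify→render: render black — skip
        scan gray
        scan black
        merge gray
          merge→build: build black — skip
          merge→render: render black — skip
        merge black
      notify black
      pack→deploy: deploy is gray → back edge
Back edge closes the cycle deploy → link → pack → deploy; its vertices are {link, pack, deploy}.

link, pack, deploy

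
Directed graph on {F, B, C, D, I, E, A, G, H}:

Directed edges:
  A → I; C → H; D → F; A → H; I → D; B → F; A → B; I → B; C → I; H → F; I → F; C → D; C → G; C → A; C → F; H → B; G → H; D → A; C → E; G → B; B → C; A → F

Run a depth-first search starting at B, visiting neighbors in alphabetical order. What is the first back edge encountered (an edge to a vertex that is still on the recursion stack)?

A->B

DFS from B (visiting neighbors in alphabetical order); mark gray on enter, black on exit:
B gray
  C gray
    A gray
      A→B: B is gray → back edge
First back edge: A → B.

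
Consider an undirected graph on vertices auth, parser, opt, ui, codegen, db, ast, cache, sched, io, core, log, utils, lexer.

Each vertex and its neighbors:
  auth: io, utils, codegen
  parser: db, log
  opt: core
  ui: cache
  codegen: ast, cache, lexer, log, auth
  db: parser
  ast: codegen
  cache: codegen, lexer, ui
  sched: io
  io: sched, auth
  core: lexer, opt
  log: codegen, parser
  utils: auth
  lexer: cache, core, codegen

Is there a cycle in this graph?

Yes

DFS, tracking each vertex's parent; an edge to a visited non-parent vertex closes a cycle.
Start from opt:
visit opt (parent –)
  visit core (parent opt)
    visit lexer (parent core)
      visit cache (parent lexer)
        visit codegen (parent cache)
          visit ast (parent codegen)
            ast–codegen: parent, skip
          codegen–cache: parent, skip
          codegen–lexer: lexer visited and ≠ parent → cycle
Cycle: lexer – cache – codegen – lexer.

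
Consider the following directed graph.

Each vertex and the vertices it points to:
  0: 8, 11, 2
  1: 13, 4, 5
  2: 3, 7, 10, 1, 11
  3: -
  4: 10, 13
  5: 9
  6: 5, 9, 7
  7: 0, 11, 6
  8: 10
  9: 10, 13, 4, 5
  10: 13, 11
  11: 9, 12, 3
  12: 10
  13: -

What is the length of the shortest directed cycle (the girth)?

2

For each vertex v, BFS finds the shortest path from v back to v.
The shortest such closed walk is 7 → 6 → 7, length 2.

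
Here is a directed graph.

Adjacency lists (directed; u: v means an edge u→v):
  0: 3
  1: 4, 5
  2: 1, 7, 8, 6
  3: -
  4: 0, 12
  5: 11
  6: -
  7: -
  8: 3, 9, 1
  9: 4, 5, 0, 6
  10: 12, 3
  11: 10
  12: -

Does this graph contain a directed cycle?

DFS with white/gray/black marking, starting from 10:
10 gray
  12 gray
  12 black
  3 gray
  3 black
10 black
0 gray
  0→3: 3 black — skip
0 black
1 gray
  4 gray
    4→0: 0 black — skip
    4→12: 12 black — skip
  4 black
  5 gray
    11 gray
      11→10: 10 black — skip
    11 black
  5 black
1 black
2 gray
  2→1: 1 black — skip
  7 gray
  7 black
  8 gray
    8→3: 3 black — skip
    9 gray
      9→4: 4 black — skip
      9→5: 5 black — skip
      9→0: 0 black — skip
      6 gray
      6 black
    9 black
    8→1: 1 black — skip
  8 black
  2→6: 6 black — skip
2 black
Every edge goes to a white or black vertex — no back edge, so the graph is acyclic.

No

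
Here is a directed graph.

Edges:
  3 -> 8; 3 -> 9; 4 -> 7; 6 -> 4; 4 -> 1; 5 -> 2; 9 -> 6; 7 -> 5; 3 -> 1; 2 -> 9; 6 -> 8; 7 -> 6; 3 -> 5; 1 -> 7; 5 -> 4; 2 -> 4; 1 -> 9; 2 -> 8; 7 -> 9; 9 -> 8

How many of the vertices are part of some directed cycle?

A vertex is on a directed cycle iff it belongs to a strongly connected component of size ≥ 2 (or has a self-loop).
The vertices on cycles are {1, 2, 4, 5, 6, 7, 9} — 7 in total.

7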